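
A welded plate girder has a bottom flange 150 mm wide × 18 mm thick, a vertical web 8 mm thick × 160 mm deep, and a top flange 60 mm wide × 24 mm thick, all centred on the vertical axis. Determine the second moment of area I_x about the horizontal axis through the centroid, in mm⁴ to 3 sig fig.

Treat the section as a set of non-overlapping primitives; coordinates are from the bounding-box lower-left.
Bottom plate: 150 × 18, A = 2 700 mm², y = 9 mm, Ī = 72 900 mm⁴.
Web plate: 8 × 160, A = 1 280 mm², y = 98 mm, Ī = 2 730 667 mm⁴.
Top plate: 60 × 24, A = 1 440 mm², y = 190 mm, Ī = 69 120 mm⁴.
Centroid: ȳ = ΣA·y / ΣA = 78.107 mm.
Transfer each piece to the horizontal axis through the centroid using Ī + A·d² with d = y − 78.107:
  bottom plate: d = -69.107 mm → contributes +12 967 503 mm⁴
  web plate: d = 19.893 mm → contributes +3 237 202 mm⁴
  top plate: d = 111.89 mm → contributes +18 097 979 mm⁴
Total I = 34 302 685 mm⁴.

I_x ≈ 3.43 × 10⁷ mm⁴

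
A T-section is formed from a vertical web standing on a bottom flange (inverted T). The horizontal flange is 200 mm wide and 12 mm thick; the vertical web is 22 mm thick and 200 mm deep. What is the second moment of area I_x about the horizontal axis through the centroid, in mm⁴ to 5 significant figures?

I_x ≈ 3.2144 × 10⁷ mm⁴

Break the section into simple shapes (no overlaps), measuring from the bottom-left corner of the bounding box.
Flange: 200 × 12, A = 2 400 mm², y = 6 mm, Ī = 28 800 mm⁴.
Web: 22 × 200, A = 4 400 mm², y = 112 mm, Ī = 14 666 667 mm⁴.
Centroid: ȳ = ΣA·y / ΣA = 74.58824 mm.
Transfer each piece to the horizontal axis through the centroid using Ī + A·d² with d = y − 74.58824:
  flange: d = -68.58824 mm → contributes +11 319 230 mm⁴
  web: d = 37.41176 mm → contributes +20 825 083 mm⁴
Total I = 32 144 314 mm⁴.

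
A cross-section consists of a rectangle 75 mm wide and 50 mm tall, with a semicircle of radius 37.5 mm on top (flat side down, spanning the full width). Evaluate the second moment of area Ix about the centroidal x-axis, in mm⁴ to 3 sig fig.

Ix ≈ 3.33 × 10⁶ mm⁴

Treat the section as a set of non-overlapping primitives; coordinates are from the bounding-box lower-left.
Rectangular body: 75 × 50, A = 3 750 mm², y = 25 mm, Ī = 781 250 mm⁴.
Semicircular cap: semicircle r = 37.5, A = 2208.9 mm², y = 65.915 mm, Ī = 217 049 mm⁴.
Centroid: ȳ = ΣA·y / ΣA = 40.167 mm.
Transfer each piece to the centroidal x-axis using Ī + A·d² with d = y − 40.167:
  rectangular body: d = -15.167 mm → contributes +1 643 900 mm⁴
  semicircular cap: d = 25.748 mm → contributes +1 681 529 mm⁴
Total I = 3 325 430 mm⁴.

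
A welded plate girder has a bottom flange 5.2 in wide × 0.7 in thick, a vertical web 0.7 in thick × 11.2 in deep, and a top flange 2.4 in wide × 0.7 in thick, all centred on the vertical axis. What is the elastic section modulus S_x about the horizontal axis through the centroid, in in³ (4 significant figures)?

S_x ≈ 36.21 in³

Split into non-overlapping primitives; take the origin at the lower-left of the bounding box.
Bottom plate: 5.2 × 0.7, A = 3.64 in², y = 0.35 in, Ī = 0.148633 in⁴.
Web plate: 0.7 × 11.2, A = 7.84 in², y = 6.3 in, Ī = 81.9541 in⁴.
Top plate: 2.4 × 0.7, A = 1.68 in², y = 12.25 in, Ī = 0.0686 in⁴.
Centroid: ȳ = ΣA·y / ΣA = 5.41383 in.
Transfer each piece to the horizontal axis through the centroid using Ī + A·d² with d = y − 5.41383:
  bottom plate: d = -5.06383 in → contributes +93.4869 in⁴
  web plate: d = 0.88617 in → contributes +88.1109 in⁴
  top plate: d = 6.83617 in → contributes +78.5804 in⁴
Total I = 260.178 in⁴.
Extreme fibre distance c = 7.18617 in; S = I/c = 36.2054 in³.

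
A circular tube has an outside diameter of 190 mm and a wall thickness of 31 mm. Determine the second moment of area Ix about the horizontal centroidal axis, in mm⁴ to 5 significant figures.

Ix ≈ 5.0794 × 10⁷ mm⁴

Decompose the section into non-overlapping parts with the origin at the bottom-left of its bounding rectangle.
Outer circle: ⌀190, A = 28352.87 mm², y = 95 mm, Ī = 63 971 171 mm⁴.
Bore (subtracted): ⌀128, A = 12867.96 mm², y = 95 mm, Ī = 13 176 795 mm⁴.
By symmetry the centroid is at mid-height, ȳ = 95 mm.
All pieces are centred on the horizontal centroidal axis, so I = ΣĪ (holes subtracted) = 50 794 377 mm⁴.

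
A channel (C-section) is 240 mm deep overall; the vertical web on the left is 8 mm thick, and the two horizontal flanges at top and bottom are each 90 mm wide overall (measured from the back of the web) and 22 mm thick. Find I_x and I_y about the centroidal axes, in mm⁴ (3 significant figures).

I_x ≈ 5.22 × 10⁷ mm⁴, I_y ≈ 4.57 × 10⁶ mm⁴

Split into non-overlapping primitives; take the origin at the lower-left of the bounding box.
Web: 8 × 240, A = 1 920 mm², y = 120 mm, Ī = 9 216 000 mm⁴.
Top flange (beyond web): 82 × 22, A = 1 804 mm², y = 229 mm, Ī = 72 761 mm⁴.
Bottom flange (beyond web): 82 × 22, A = 1 804 mm², y = 11 mm, Ī = 72 761 mm⁴.
By symmetry the centroid is at mid-height, ȳ = 120 mm.
Transfer each piece to the centroidal x-axis using Ī + A·d² with d = y − 120:
  web: d = 0 mm → contributes +9 216 000 mm⁴
  top flange (beyond web): d = 109 mm → contributes +21 506 085 mm⁴
  bottom flange (beyond web): d = -109 mm → contributes +21 506 085 mm⁴
Total I = 52 228 171 mm⁴.
For the y-axis: x̄ = 33.37 mm.
Repeating about the centroidal y-axis gives I_y = 4 569 532 mm⁴.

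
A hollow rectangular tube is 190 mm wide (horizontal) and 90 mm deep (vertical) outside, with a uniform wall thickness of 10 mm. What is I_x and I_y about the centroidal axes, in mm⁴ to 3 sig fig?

I_x ≈ 6.68 × 10⁶ mm⁴, I_y ≈ 2.28 × 10⁷ mm⁴

Split into non-overlapping primitives; take the origin at the lower-left of the bounding box.
Outer rectangle: 190 × 90, A = 17 100 mm², y = 45 mm, Ī = 11 542 500 mm⁴.
Inner void (subtracted): 170 × 70, A = 11 900 mm², y = 45 mm, Ī = 4 859 167 mm⁴.
By symmetry the centroid is at mid-height, ȳ = 45 mm.
All pieces are centred on the centroidal x-axis, so I = ΣĪ (holes subtracted) = 6 683 333 mm⁴.
Repeating about the centroidal y-axis gives I_y = 22 783 333 mm⁴.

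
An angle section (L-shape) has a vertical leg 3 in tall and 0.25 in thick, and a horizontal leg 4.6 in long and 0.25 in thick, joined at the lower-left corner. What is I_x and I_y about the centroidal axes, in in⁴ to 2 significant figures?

I_x ≈ 1.4 in⁴, I_y ≈ 4.1 in⁴

Break the section into simple shapes (no overlaps), measuring from the bottom-left corner of the bounding box.
Vertical leg: 0.25 × 3, A = 0.75 in², y = 1.5 in, Ī = 0.5625 in⁴.
Horizontal leg (remainder): 4.35 × 0.25, A = 1.088 in², y = 0.125 in, Ī = 0.005664 in⁴.
Centroid: ȳ = ΣA·y / ΣA = 0.6862 in.
Transfer each piece to the centroidal x-axis using Ī + A·d² with d = y − 0.6862:
  vertical leg: d = 0.8138 in → contributes +1.059 in⁴
  horizontal leg (remainder): d = -0.5612 in → contributes +0.3482 in⁴
Total I = 1.407 in⁴.
For the y-axis: x̄ = 1.486 in.
Repeating about the centroidal y-axis gives I_y = 4.067 in⁴.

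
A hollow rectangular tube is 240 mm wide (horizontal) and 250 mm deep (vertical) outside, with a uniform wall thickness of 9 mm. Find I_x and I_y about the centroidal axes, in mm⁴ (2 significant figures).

I_x ≈ 8.1 × 10⁷ mm⁴, I_y ≈ 7.6 × 10⁷ mm⁴

Decompose the section into non-overlapping parts with the origin at the bottom-left of its bounding rectangle.
Outer rectangle: 240 × 250, A = 60 000 mm², y = 125 mm, Ī = 312 500 000 mm⁴.
Inner void (subtracted): 222 × 232, A = 51 504 mm², y = 125 mm, Ī = 231 012 608 mm⁴.
By symmetry the centroid is at mid-height, ȳ = 125 mm.
All pieces are centred on the centroidal x-axis, so I = ΣĪ (holes subtracted) = 81 487 392 mm⁴.
Repeating about the centroidal y-axis gives I_y = 76 473 072 mm⁴.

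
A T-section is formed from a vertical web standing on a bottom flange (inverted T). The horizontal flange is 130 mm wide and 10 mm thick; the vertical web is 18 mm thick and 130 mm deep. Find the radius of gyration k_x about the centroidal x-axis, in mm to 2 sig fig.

Decompose the section into non-overlapping parts with the origin at the bottom-left of its bounding rectangle.
Flange: 130 × 10, A = 1 300 mm², y = 5 mm, Ī = 10 833 mm⁴.
Web: 18 × 130, A = 2 340 mm², y = 75 mm, Ī = 3 295 500 mm⁴.
Centroid: ȳ = ΣA·y / ΣA = 50 mm.
Transfer each piece to the centroidal x-axis using Ī + A·d² with d = y − 50:
  flange: d = -45 mm → contributes +2 643 333 mm⁴
  web: d = 25 mm → contributes +4 758 000 mm⁴
Total I = 7 401 333 mm⁴.
Radius of gyration: k = √(I/A) = √(7 401 333 / 3 640) = 45.09 mm.

k_x ≈ 45 mm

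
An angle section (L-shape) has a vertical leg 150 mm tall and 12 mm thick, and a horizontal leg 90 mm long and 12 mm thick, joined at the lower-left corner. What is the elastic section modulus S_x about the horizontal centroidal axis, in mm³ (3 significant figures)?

Break the section into simple shapes (no overlaps), measuring from the bottom-left corner of the bounding box.
Vertical leg: 12 × 150, A = 1 800 mm², y = 75 mm, Ī = 3 375 000 mm⁴.
Horizontal leg (remainder): 78 × 12, A = 936 mm², y = 6 mm, Ī = 11 232 mm⁴.
Centroid: ȳ = ΣA·y / ΣA = 51.395 mm.
Transfer each piece to the horizontal centroidal axis using Ī + A·d² with d = y − 51.395:
  vertical leg: d = 23.605 mm → contributes +4 377 975 mm⁴
  horizontal leg (remainder): d = -45.395 mm → contributes +1 940 030 mm⁴
Total I = 6 318 006 mm⁴.
Extreme fibre distance c = 98.605 mm; S = I/c = 64 074 mm³.

S_x ≈ 6.41 × 10⁴ mm³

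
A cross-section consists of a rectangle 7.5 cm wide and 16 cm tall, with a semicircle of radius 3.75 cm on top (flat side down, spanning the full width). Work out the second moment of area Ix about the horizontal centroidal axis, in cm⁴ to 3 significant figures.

Ix ≈ 4300 cm⁴

Split into non-overlapping primitives; take the origin at the lower-left of the bounding box.
Rectangular body: 7.5 × 16, A = 120 cm², y = 8 cm, Ī = 2 560 cm⁴.
Semicircular cap: semicircle r = 3.75, A = 22.089 cm², y = 17.592 cm, Ī = 21.705 cm⁴.
Centroid: ȳ = ΣA·y / ΣA = 9.4911 cm.
Transfer each piece to the horizontal centroidal axis using Ī + A·d² with d = y − 9.4911:
  rectangular body: d = -1.4911 cm → contributes +2826.8 cm⁴
  semicircular cap: d = 8.1004 cm → contributes +1471.1 cm⁴
Total I = 4 298 cm⁴.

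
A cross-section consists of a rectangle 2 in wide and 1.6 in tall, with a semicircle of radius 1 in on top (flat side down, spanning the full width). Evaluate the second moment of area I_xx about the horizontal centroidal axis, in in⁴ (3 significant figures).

I_xx ≈ 2.37 in⁴

Treat the section as a set of non-overlapping primitives; coordinates are from the bounding-box lower-left.
Rectangular body: 2 × 1.6, A = 3.2 in², y = 0.8 in, Ī = 0.68267 in⁴.
Semicircular cap: semicircle r = 1, A = 1.5708 in², y = 2.0244 in, Ī = 0.10976 in⁴.
Centroid: ȳ = ΣA·y / ΣA = 1.2031 in.
Transfer each piece to the horizontal centroidal axis using Ī + A·d² with d = y − 1.2031:
  rectangular body: d = -0.40314 in → contributes +1.2027 in⁴
  semicircular cap: d = 0.82127 in → contributes +1.1692 in⁴
Total I = 2.372 in⁴.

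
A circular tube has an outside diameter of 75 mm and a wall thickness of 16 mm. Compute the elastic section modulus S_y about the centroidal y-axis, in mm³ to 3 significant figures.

Decompose the section into non-overlapping parts with the origin at the bottom-left of its bounding rectangle.
Outer circle: ⌀75, A = 4417.9 mm², x = 37.5 mm, Ī = 1 553 156 mm⁴.
Bore (subtracted): ⌀43, A = 1452.2 mm², x = 37.5 mm, Ī = 167 820 mm⁴.
By symmetry the centroid is at mid-width, x̄ = 37.5 mm.
All pieces are centred on the centroidal y-axis, so I = ΣĪ (holes subtracted) = 1 385 336 mm⁴.
Extreme fibre distance c = 37.5 mm; S = I/c = 36 942 mm³.

S_y ≈ 3.69 × 10⁴ mm³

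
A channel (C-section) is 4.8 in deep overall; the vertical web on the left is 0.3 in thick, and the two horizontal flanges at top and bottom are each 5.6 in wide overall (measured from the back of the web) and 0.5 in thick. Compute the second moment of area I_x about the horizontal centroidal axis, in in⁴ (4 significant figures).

I_x ≈ 27.37 in⁴

Decompose the section into non-overlapping parts with the origin at the bottom-left of its bounding rectangle.
Web: 0.3 × 4.8, A = 1.44 in², y = 2.4 in, Ī = 2.7648 in⁴.
Top flange (beyond web): 5.3 × 0.5, A = 2.65 in², y = 4.55 in, Ī = 0.0552083 in⁴.
Bottom flange (beyond web): 5.3 × 0.5, A = 2.65 in², y = 0.25 in, Ī = 0.0552083 in⁴.
By symmetry the centroid is at mid-height, ȳ = 2.4 in.
Transfer each piece to the horizontal centroidal axis using Ī + A·d² with d = y − 2.4:
  web: d = 0 in → contributes +2.7648 in⁴
  top flange (beyond web): d = 2.15 in → contributes +12.3048 in⁴
  bottom flange (beyond web): d = -2.15 in → contributes +12.3048 in⁴
Total I = 27.3745 in⁴.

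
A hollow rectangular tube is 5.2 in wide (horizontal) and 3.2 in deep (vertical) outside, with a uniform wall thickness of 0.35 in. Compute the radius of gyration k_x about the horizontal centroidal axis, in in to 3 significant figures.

Split into non-overlapping primitives; take the origin at the lower-left of the bounding box.
Outer rectangle: 5.2 × 3.2, A = 16.64 in², y = 1.6 in, Ī = 14.199 in⁴.
Inner void (subtracted): 4.5 × 2.5, A = 11.25 in², y = 1.6 in, Ī = 5.8594 in⁴.
By symmetry the centroid is at mid-height, ȳ = 1.6 in.
All pieces are centred on the horizontal centroidal axis, so I = ΣĪ (holes subtracted) = 8.3401 in⁴.
Radius of gyration: k = √(I/A) = √(8.3401 / 5.39) = 1.2439 in.

k_x ≈ 1.24 in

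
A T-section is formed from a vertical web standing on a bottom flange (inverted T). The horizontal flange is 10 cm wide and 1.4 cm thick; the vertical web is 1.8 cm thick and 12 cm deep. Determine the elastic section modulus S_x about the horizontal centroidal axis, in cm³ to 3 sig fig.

Break the section into simple shapes (no overlaps), measuring from the bottom-left corner of the bounding box.
Flange: 10 × 1.4, A = 14 cm², y = 0.7 cm, Ī = 2.2867 cm⁴.
Web: 1.8 × 12, A = 21.6 cm², y = 7.4 cm, Ī = 259.2 cm⁴.
Centroid: ȳ = ΣA·y / ΣA = 4.7652 cm.
Transfer each piece to the horizontal centroidal axis using Ī + A·d² with d = y − 4.7652:
  flange: d = -4.0652 cm → contributes +233.65 cm⁴
  web: d = 2.6348 cm → contributes +409.15 cm⁴
Total I = 642.8 cm⁴.
Extreme fibre distance c = 8.6348 cm; S = I/c = 74.443 cm³.

S_x ≈ 74.4 cm³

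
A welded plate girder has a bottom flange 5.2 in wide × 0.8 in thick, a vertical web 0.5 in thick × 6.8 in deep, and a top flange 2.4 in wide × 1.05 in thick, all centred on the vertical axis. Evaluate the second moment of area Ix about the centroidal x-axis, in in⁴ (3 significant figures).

Treat the section as a set of non-overlapping primitives; coordinates are from the bounding-box lower-left.
Bottom plate: 5.2 × 0.8, A = 4.16 in², y = 0.4 in, Ī = 0.22187 in⁴.
Web plate: 0.5 × 6.8, A = 3.4 in², y = 4.2 in, Ī = 13.101 in⁴.
Top plate: 2.4 × 1.05, A = 2.52 in², y = 8.125 in, Ī = 0.23153 in⁴.
Centroid: ȳ = ΣA·y / ΣA = 3.613 in.
Transfer each piece to the centroidal x-axis using Ī + A·d² with d = y − 3.613:
  bottom plate: d = -3.213 in → contributes +43.167 in⁴
  web plate: d = 0.587 in → contributes +14.273 in⁴
  top plate: d = 4.512 in → contributes +51.534 in⁴
Total I = 108.97 in⁴.

Ix ≈ 109 in⁴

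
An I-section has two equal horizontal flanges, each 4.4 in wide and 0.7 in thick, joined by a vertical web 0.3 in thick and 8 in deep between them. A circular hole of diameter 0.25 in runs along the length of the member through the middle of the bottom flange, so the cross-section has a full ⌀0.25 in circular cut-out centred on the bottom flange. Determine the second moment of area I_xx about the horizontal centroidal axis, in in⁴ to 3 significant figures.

I_xx ≈ 129 in⁴

Treat the section as a set of non-overlapping primitives; coordinates are from the bounding-box lower-left.
Bottom flange: 4.4 × 0.7, A = 3.08 in², y = 0.35 in, Ī = 0.12577 in⁴.
Web: 0.3 × 8, A = 2.4 in², y = 4.7 in, Ī = 12.8 in⁴.
Top flange: 4.4 × 0.7, A = 3.08 in², y = 9.05 in, Ī = 0.12577 in⁴.
Hole (subtracted): ⌀0.25, A = 0.049087 in², y = 0.35 in, Ī = 0.00019175 in⁴.
Centroid: ȳ = ΣA·y / ΣA = 4.7251 in.
Transfer each piece to the horizontal centroidal axis using Ī + A·d² with d = y − 4.7251:
  bottom flange: d = -4.3751 in → contributes +59.081 in⁴
  web: d = -0.025089 in → contributes +12.802 in⁴
  top flange: d = 4.3249 in → contributes +57.737 in⁴
  hole: d = -4.3751 in → contributes −0.93979 in⁴
Total I = 128.68 in⁴.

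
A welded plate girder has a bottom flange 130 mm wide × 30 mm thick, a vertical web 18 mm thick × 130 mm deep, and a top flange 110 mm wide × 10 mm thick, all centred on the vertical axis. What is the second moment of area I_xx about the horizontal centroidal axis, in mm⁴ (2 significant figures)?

I_xx ≈ 2.6 × 10⁷ mm⁴

Break the section into simple shapes (no overlaps), measuring from the bottom-left corner of the bounding box.
Bottom plate: 130 × 30, A = 3 900 mm², y = 15 mm, Ī = 292 500 mm⁴.
Web plate: 18 × 130, A = 2 340 mm², y = 95 mm, Ī = 3 295 500 mm⁴.
Top plate: 110 × 10, A = 1 100 mm², y = 165 mm, Ī = 9 167 mm⁴.
Centroid: ȳ = ΣA·y / ΣA = 62.98 mm.
Transfer each piece to the horizontal centroidal axis using Ī + A·d² with d = y − 62.98:
  bottom plate: d = -47.98 mm → contributes +9 271 980 mm⁴
  web plate: d = 32.02 mm → contributes +5 694 109 mm⁴
  top plate: d = 102 mm → contributes +11 457 236 mm⁴
Total I = 26 423 325 mm⁴.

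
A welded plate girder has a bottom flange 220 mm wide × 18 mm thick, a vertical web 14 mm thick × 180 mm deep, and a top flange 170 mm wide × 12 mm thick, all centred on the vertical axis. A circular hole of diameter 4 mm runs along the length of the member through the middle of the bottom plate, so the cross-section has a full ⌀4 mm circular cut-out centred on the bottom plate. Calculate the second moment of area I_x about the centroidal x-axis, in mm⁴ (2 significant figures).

I_x ≈ 6.0 × 10⁷ mm⁴

Treat the section as a set of non-overlapping primitives; coordinates are from the bounding-box lower-left.
Bottom plate: 220 × 18, A = 3 960 mm², y = 9 mm, Ī = 106 920 mm⁴.
Web plate: 14 × 180, A = 2 520 mm², y = 108 mm, Ī = 6 804 000 mm⁴.
Top plate: 170 × 12, A = 2 040 mm², y = 204 mm, Ī = 24 480 mm⁴.
Hole (subtracted): ⌀4, A = 12.57 mm², y = 9 mm, Ī = 12.57 mm⁴.
Centroid: ȳ = ΣA·y / ΣA = 85.08 mm.
Transfer each piece to the centroidal x-axis using Ī + A·d² with d = y − 85.08:
  bottom plate: d = -76.08 mm → contributes +23 030 499 mm⁴
  web plate: d = 22.92 mm → contributes +8 127 355 mm⁴
  top plate: d = 118.9 mm → contributes +28 872 127 mm⁴
  hole: d = -76.08 mm → contributes −72 757 mm⁴
Total I = 59 957 224 mm⁴.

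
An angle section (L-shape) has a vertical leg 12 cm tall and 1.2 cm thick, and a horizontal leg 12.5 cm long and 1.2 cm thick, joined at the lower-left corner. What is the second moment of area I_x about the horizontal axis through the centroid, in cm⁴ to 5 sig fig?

Split into non-overlapping primitives; take the origin at the lower-left of the bounding box.
Vertical leg: 1.2 × 12, A = 14.4 cm², y = 6 cm, Ī = 172.8 cm⁴.
Horizontal leg (remainder): 11.3 × 1.2, A = 13.56 cm², y = 0.6 cm, Ī = 1.6272 cm⁴.
Centroid: ȳ = ΣA·y / ΣA = 3.381116 cm.
Transfer each piece to the horizontal axis through the centroid using Ī + A·d² with d = y − 3.381116:
  vertical leg: d = 2.618884 cm → contributes +271.5632 cm⁴
  horizontal leg (remainder): d = -2.781116 cm → contributes +106.5085 cm⁴
Total I = 378.0716 cm⁴.

I_x ≈ 378.07 cm⁴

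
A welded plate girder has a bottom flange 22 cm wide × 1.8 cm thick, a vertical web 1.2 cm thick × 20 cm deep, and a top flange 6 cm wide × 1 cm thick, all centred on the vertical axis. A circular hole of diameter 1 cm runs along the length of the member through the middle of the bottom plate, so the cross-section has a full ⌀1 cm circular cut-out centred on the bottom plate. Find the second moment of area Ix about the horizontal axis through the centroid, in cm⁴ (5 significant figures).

Break the section into simple shapes (no overlaps), measuring from the bottom-left corner of the bounding box.
Bottom plate: 22 × 1.8, A = 39.6 cm², y = 0.9 cm, Ī = 10.692 cm⁴.
Web plate: 1.2 × 20, A = 24 cm², y = 11.8 cm, Ī = 800 cm⁴.
Top plate: 6 × 1, A = 6 cm², y = 22.3 cm, Ī = 0.5 cm⁴.
Hole (subtracted): ⌀1, A = 0.7853982 cm², y = 0.9 cm, Ī = 0.04908739 cm⁴.
Centroid: ȳ = ΣA·y / ΣA = 6.567402 cm.
Transfer each piece to the horizontal axis through the centroid using Ī + A·d² with d = y − 6.567402:
  bottom plate: d = -5.667402 cm → contributes +1282.622 cm⁴
  web plate: d = 5.232598 cm → contributes +1457.122 cm⁴
  top plate: d = 15.7326 cm → contributes +1485.588 cm⁴
  hole: d = -5.667402 cm → contributes −25.27564 cm⁴
Total I = 4200.056 cm⁴.

Ix ≈ 4200.1 cm⁴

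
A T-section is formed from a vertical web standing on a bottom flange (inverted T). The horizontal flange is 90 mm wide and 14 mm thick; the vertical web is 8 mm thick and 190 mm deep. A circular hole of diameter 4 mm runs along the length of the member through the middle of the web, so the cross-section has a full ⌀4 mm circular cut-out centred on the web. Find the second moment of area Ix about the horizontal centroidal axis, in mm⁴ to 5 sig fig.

Decompose the section into non-overlapping parts with the origin at the bottom-left of its bounding rectangle.
Flange: 90 × 14, A = 1 260 mm², y = 7 mm, Ī = 20 580 mm⁴.
Web: 8 × 190, A = 1 520 mm², y = 109 mm, Ī = 4 572 667 mm⁴.
Hole (subtracted): ⌀4, A = 12.56637 mm², y = 109 mm, Ī = 12.56637 mm⁴.
Centroid: ȳ = ΣA·y / ΣA = 62.55986 mm.
Transfer each piece to the horizontal centroidal axis using Ī + A·d² with d = y − 62.55986:
  flange: d = -55.55986 mm → contributes +3 910 072 mm⁴
  web: d = 46.44014 mm → contributes +7 850 830 mm⁴
  hole: d = 46.44014 mm → contributes −27114.29 mm⁴
Total I = 11 733 788 mm⁴.

Ix ≈ 1.1734 × 10⁷ mm⁴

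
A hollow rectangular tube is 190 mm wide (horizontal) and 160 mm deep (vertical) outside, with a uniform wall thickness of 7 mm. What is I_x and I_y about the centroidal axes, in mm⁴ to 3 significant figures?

Decompose the section into non-overlapping parts with the origin at the bottom-left of its bounding rectangle.
Outer rectangle: 190 × 160, A = 30 400 mm², y = 80 mm, Ī = 64 853 333 mm⁴.
Inner void (subtracted): 176 × 146, A = 25 696 mm², y = 80 mm, Ī = 45 644 661 mm⁴.
By symmetry the centroid is at mid-height, ȳ = 80 mm.
All pieces are centred on the centroidal x-axis, so I = ΣĪ (holes subtracted) = 19 208 672 mm⁴.
Repeating about the centroidal y-axis gives I_y = 25 123 392 mm⁴.

I_x ≈ 1.92 × 10⁷ mm⁴, I_y ≈ 2.51 × 10⁷ mm⁴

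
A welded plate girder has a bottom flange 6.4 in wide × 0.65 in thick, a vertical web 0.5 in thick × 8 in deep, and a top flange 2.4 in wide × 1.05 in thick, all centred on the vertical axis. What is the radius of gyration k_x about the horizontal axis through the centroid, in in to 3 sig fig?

Treat the section as a set of non-overlapping primitives; coordinates are from the bounding-box lower-left.
Bottom plate: 6.4 × 0.65, A = 4.16 in², y = 0.325 in, Ī = 0.14647 in⁴.
Web plate: 0.5 × 8, A = 4 in², y = 4.65 in, Ī = 21.333 in⁴.
Top plate: 2.4 × 1.05, A = 2.52 in², y = 9.175 in, Ī = 0.23153 in⁴.
Centroid: ȳ = ΣA·y / ΣA = 4.0331 in.
Transfer each piece to the horizontal axis through the centroid using Ī + A·d² with d = y − 4.0331:
  bottom plate: d = -3.7081 in → contributes +57.345 in⁴
  web plate: d = 0.61695 in → contributes +22.856 in⁴
  top plate: d = 5.1419 in → contributes +66.859 in⁴
Total I = 147.06 in⁴.
Radius of gyration: k = √(I/A) = √(147.06 / 10.68) = 3.7108 in.

k_x ≈ 3.71 in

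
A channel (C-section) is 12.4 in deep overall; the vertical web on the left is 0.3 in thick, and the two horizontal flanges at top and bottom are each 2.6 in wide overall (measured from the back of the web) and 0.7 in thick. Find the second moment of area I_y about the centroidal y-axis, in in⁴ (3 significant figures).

Treat the section as a set of non-overlapping primitives; coordinates are from the bounding-box lower-left.
Web: 0.3 × 12.4, A = 3.72 in², x = 0.15 in, Ī = 0.0279 in⁴.
Top flange (beyond web): 2.3 × 0.7, A = 1.61 in², x = 1.45 in, Ī = 0.70974 in⁴.
Bottom flange (beyond web): 2.3 × 0.7, A = 1.61 in², x = 1.45 in, Ī = 0.70974 in⁴.
Centroid: x̄ = ΣA·x / ΣA = 0.75317 in.
Transfer each piece to the centroidal y-axis using Ī + A·d² with d = x − 0.75317:
  web: d = -0.60317 in → contributes +1.3813 in⁴
  top flange (beyond web): d = 0.69683 in → contributes +1.4915 in⁴
  bottom flange (beyond web): d = 0.69683 in → contributes +1.4915 in⁴
Total I = 4.3643 in⁴.

I_y ≈ 4.36 in⁴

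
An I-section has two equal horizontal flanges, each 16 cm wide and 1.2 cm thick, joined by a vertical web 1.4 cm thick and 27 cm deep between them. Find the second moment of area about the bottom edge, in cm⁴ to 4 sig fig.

I_base ≈ 2.640 × 10⁴ cm⁴

Treat the section as a set of non-overlapping primitives; coordinates are from the bounding-box lower-left.
Bottom flange: 16 × 1.2, A = 19.2 cm², y = 0.6 cm, Ī = 2.304 cm⁴.
Web: 1.4 × 27, A = 37.8 cm², y = 14.7 cm, Ī = 2296.35 cm⁴.
Top flange: 16 × 1.2, A = 19.2 cm², y = 28.8 cm, Ī = 2.304 cm⁴.
Transfer each piece to the bottom edge using Ī + A·d² with d = y − 0:
  bottom flange: d = 0.6 cm → contributes +9.216 cm⁴
  web: d = 14.7 cm → contributes +10464.6 cm⁴
  top flange: d = 28.8 cm → contributes +15927.6 cm⁴
Total I = 26401.3 cm⁴.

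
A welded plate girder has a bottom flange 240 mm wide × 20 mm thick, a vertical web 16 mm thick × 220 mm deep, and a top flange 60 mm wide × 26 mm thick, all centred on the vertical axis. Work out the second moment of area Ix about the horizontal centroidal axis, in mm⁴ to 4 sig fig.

Split into non-overlapping primitives; take the origin at the lower-left of the bounding box.
Bottom plate: 240 × 20, A = 4 800 mm², y = 10 mm, Ī = 160 000 mm⁴.
Web plate: 16 × 220, A = 3 520 mm², y = 130 mm, Ī = 14 197 333 mm⁴.
Top plate: 60 × 26, A = 1 560 mm², y = 253 mm, Ī = 87 880 mm⁴.
Centroid: ȳ = ΣA·y / ΣA = 91.1215 mm.
Transfer each piece to the horizontal centroidal axis using Ī + A·d² with d = y − 91.1215:
  bottom plate: d = -81.1215 mm → contributes +31 747 316 mm⁴
  web plate: d = 38.8785 mm → contributes +19 517 958 mm⁴
  top plate: d = 161.879 mm → contributes +40 967 154 mm⁴
Total I = 92 232 428 mm⁴.

Ix ≈ 9.223 × 10⁷ mm⁴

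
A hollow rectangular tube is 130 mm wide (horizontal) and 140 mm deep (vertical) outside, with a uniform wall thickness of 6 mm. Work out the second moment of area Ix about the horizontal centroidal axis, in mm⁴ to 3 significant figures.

Break the section into simple shapes (no overlaps), measuring from the bottom-left corner of the bounding box.
Outer rectangle: 130 × 140, A = 18 200 mm², y = 70 mm, Ī = 29 726 667 mm⁴.
Inner void (subtracted): 118 × 128, A = 15 104 mm², y = 70 mm, Ī = 20 621 995 mm⁴.
By symmetry the centroid is at mid-height, ȳ = 70 mm.
All pieces are centred on the horizontal centroidal axis, so I = ΣĪ (holes subtracted) = 9 104 672 mm⁴.

Ix ≈ 9.10 × 10⁶ mm⁴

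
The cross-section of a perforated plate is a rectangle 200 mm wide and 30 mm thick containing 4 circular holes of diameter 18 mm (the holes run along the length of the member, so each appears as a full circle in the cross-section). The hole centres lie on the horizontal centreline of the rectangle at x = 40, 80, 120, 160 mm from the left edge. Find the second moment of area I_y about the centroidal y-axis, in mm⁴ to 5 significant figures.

I_y ≈ 1.7944 × 10⁷ mm⁴

Break the section into simple shapes (no overlaps), measuring from the bottom-left corner of the bounding box.
Plate: 200 × 30, A = 6 000 mm², x = 100 mm, Ī = 20 000 000 mm⁴.
Hole 1 (subtracted): ⌀18, A = 254.469 mm², x = 40 mm, Ī = 5152.997 mm⁴.
Hole 2 (subtracted): ⌀18, A = 254.469 mm², x = 80 mm, Ī = 5152.997 mm⁴.
Hole 3 (subtracted): ⌀18, A = 254.469 mm², x = 120 mm, Ī = 5152.997 mm⁴.
Hole 4 (subtracted): ⌀18, A = 254.469 mm², x = 160 mm, Ī = 5152.997 mm⁴.
By symmetry the centroid is at mid-width, x̄ = 100 mm.
Transfer each piece to the centroidal y-axis using Ī + A·d² with d = x − 100:
  plate: d = 0 mm → contributes +20 000 000 mm⁴
  hole 1: d = -60 mm → contributes −921241.4 mm⁴
  hole 2: d = -20 mm → contributes −106940.6 mm⁴
  hole 3: d = 20 mm → contributes −106940.6 mm⁴
  hole 4: d = 60 mm → contributes −921241.4 mm⁴
Total I = 17 943 636 mm⁴.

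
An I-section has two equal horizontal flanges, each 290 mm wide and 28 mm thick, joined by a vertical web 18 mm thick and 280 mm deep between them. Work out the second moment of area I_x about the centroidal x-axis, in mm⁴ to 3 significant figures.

I_x ≈ 4.19 × 10⁸ mm⁴

Decompose the section into non-overlapping parts with the origin at the bottom-left of its bounding rectangle.
Bottom flange: 290 × 28, A = 8 120 mm², y = 14 mm, Ī = 530 507 mm⁴.
Web: 18 × 280, A = 5 040 mm², y = 168 mm, Ī = 32 928 000 mm⁴.
Top flange: 290 × 28, A = 8 120 mm², y = 322 mm, Ī = 530 507 mm⁴.
By symmetry the centroid is at mid-height, ȳ = 168 mm.
Transfer each piece to the centroidal x-axis using Ī + A·d² with d = y − 168:
  bottom flange: d = -154 mm → contributes +193 104 427 mm⁴
  web: d = 0 mm → contributes +32 928 000 mm⁴
  top flange: d = 154 mm → contributes +193 104 427 mm⁴
Total I = 419 136 853 mm⁴.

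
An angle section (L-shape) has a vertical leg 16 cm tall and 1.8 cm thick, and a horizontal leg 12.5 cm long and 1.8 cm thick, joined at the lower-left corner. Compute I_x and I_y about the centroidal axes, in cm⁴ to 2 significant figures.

I_x ≈ 1200 cm⁴, I_y ≈ 640 cm⁴

Break the section into simple shapes (no overlaps), measuring from the bottom-left corner of the bounding box.
Vertical leg: 1.8 × 16, A = 28.8 cm², y = 8 cm, Ī = 614.4 cm⁴.
Horizontal leg (remainder): 10.7 × 1.8, A = 19.26 cm², y = 0.9 cm, Ī = 5.2 cm⁴.
Centroid: ȳ = ΣA·y / ΣA = 5.155 cm.
Transfer each piece to the centroidal x-axis using Ī + A·d² with d = y − 5.155:
  vertical leg: d = 2.845 cm → contributes +847.6 cm⁴
  horizontal leg (remainder): d = -4.255 cm → contributes +353.9 cm⁴
Total I = 1 201 cm⁴.
For the y-axis: x̄ = 3.405 cm.
Repeating about the centroidal y-axis gives I_y = 642.4 cm⁴.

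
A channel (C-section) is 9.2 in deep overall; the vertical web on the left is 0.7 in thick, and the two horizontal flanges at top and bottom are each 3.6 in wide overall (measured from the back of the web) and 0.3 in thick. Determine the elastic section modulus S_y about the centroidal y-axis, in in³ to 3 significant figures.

S_y ≈ 2.07 in³

Decompose the section into non-overlapping parts with the origin at the bottom-left of its bounding rectangle.
Web: 0.7 × 9.2, A = 6.44 in², x = 0.35 in, Ī = 0.26297 in⁴.
Top flange (beyond web): 2.9 × 0.3, A = 0.87 in², x = 2.15 in, Ī = 0.60973 in⁴.
Bottom flange (beyond web): 2.9 × 0.3, A = 0.87 in², x = 2.15 in, Ī = 0.60973 in⁴.
Centroid: x̄ = ΣA·x / ΣA = 0.73289 in.
Transfer each piece to the centroidal y-axis using Ī + A·d² with d = x − 0.73289:
  web: d = -0.38289 in → contributes +1.2071 in⁴
  top flange (beyond web): d = 1.4171 in → contributes +2.3569 in⁴
  bottom flange (beyond web): d = 1.4171 in → contributes +2.3569 in⁴
Total I = 5.9208 in⁴.
Extreme fibre distance c = 2.8671 in; S = I/c = 2.0651 in³.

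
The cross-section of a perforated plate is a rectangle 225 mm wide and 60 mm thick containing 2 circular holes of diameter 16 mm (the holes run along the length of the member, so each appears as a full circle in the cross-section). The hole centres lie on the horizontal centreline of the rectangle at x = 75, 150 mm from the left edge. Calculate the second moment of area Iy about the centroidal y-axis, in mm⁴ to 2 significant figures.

Decompose the section into non-overlapping parts with the origin at the bottom-left of its bounding rectangle.
Plate: 225 × 60, A = 13 500 mm², x = 112.5 mm, Ī = 56 953 125 mm⁴.
Hole 1 (subtracted): ⌀16, A = 201.1 mm², x = 75 mm, Ī = 3 217 mm⁴.
Hole 2 (subtracted): ⌀16, A = 201.1 mm², x = 150 mm, Ī = 3 217 mm⁴.
By symmetry the centroid is at mid-width, x̄ = 112.5 mm.
Transfer each piece to the centroidal y-axis using Ī + A·d² with d = x − 112.5:
  plate: d = 0 mm → contributes +56 953 125 mm⁴
  hole 1: d = -37.5 mm → contributes −285 960 mm⁴
  hole 2: d = 37.5 mm → contributes −285 960 mm⁴
Total I = 56 381 204 mm⁴.

Iy ≈ 5.6 × 10⁷ mm⁴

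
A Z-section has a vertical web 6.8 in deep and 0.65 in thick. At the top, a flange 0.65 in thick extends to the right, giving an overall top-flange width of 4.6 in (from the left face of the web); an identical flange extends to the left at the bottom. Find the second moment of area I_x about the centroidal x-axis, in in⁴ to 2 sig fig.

I_x ≈ 66 in⁴

Decompose the section into non-overlapping parts with the origin at the bottom-left of its bounding rectangle.
Web: 0.65 × 6.8, A = 4.42 in², y = 3.4 in, Ī = 17.03 in⁴.
Top flange (beyond web): 3.95 × 0.65, A = 2.568 in², y = 6.475 in, Ī = 0.0904 in⁴.
Bottom flange (beyond web): 3.95 × 0.65, A = 2.568 in², y = 0.325 in, Ī = 0.0904 in⁴.
Centroid: ȳ = ΣA·y / ΣA = 3.4 in.
Transfer each piece to the centroidal x-axis using Ī + A·d² with d = y − 3.4:
  web: d = 0 in → contributes +17.03 in⁴
  top flange (beyond web): d = 3.075 in → contributes +24.37 in⁴
  bottom flange (beyond web): d = -3.075 in → contributes +24.37 in⁴
Total I = 65.77 in⁴.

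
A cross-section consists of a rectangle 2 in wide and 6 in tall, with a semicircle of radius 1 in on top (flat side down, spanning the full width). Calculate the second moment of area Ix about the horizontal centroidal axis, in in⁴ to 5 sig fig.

Ix ≈ 52.398 in⁴

Split into non-overlapping primitives; take the origin at the lower-left of the bounding box.
Rectangular body: 2 × 6, A = 12 in², y = 3 in, Ī = 36 in⁴.
Semicircular cap: semicircle r = 1, A = 1.570796 in², y = 6.424413 in, Ī = 0.109757 in⁴.
Centroid: ȳ = ΣA·y / ΣA = 3.39637 in.
Transfer each piece to the horizontal centroidal axis using Ī + A·d² with d = y − 3.39637:
  rectangular body: d = -0.3963699 in → contributes +37.88531 in⁴
  semicircular cap: d = 3.028043 in → contributes +14.51246 in⁴
Total I = 52.39777 in⁴.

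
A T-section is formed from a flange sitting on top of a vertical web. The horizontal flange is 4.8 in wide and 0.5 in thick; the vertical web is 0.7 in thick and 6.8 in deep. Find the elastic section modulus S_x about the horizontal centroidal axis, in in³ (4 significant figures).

Split into non-overlapping primitives; take the origin at the lower-left of the bounding box.
Flange: 4.8 × 0.5, A = 2.4 in², y = 7.05 in, Ī = 0.05 in⁴.
Web: 0.7 × 6.8, A = 4.76 in², y = 3.4 in, Ī = 18.3419 in⁴.
Centroid: ȳ = ΣA·y / ΣA = 4.62346 in.
Transfer each piece to the horizontal centroidal axis using Ī + A·d² with d = y − 4.62346:
  flange: d = 2.42654 in → contributes +14.1814 in⁴
  web: d = -1.22346 in → contributes +25.4669 in⁴
Total I = 39.6483 in⁴.
Extreme fibre distance c = 4.62346 in; S = I/c = 8.57546 in³.

S_x ≈ 8.575 in³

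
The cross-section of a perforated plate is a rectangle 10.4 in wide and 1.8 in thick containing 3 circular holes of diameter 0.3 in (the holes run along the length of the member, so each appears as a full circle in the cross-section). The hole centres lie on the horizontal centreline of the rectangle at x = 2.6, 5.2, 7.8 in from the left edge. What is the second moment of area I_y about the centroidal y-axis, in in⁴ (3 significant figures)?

I_y ≈ 168 in⁴

Break the section into simple shapes (no overlaps), measuring from the bottom-left corner of the bounding box.
Plate: 10.4 × 1.8, A = 18.72 in², x = 5.2 in, Ī = 168.73 in⁴.
Hole 1 (subtracted): ⌀0.3, A = 0.070686 in², x = 2.6 in, Ī = 0.00039761 in⁴.
Hole 2 (subtracted): ⌀0.3, A = 0.070686 in², x = 5.2 in, Ī = 0.00039761 in⁴.
Hole 3 (subtracted): ⌀0.3, A = 0.070686 in², x = 7.8 in, Ī = 0.00039761 in⁴.
By symmetry the centroid is at mid-width, x̄ = 5.2 in.
Transfer each piece to the centroidal y-axis using Ī + A·d² with d = x − 5.2:
  plate: d = 0 in → contributes +168.73 in⁴
  hole 1: d = -2.6 in → contributes −0.47823 in⁴
  hole 2: d = 0 in → contributes −0.00039761 in⁴
  hole 3: d = 2.6 in → contributes −0.47823 in⁴
Total I = 167.77 in⁴.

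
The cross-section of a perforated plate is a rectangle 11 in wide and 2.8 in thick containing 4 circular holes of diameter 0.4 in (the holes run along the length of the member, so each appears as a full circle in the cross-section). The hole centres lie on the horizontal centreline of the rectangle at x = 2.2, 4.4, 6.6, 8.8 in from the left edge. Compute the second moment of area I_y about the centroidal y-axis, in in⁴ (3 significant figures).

Break the section into simple shapes (no overlaps), measuring from the bottom-left corner of the bounding box.
Plate: 11 × 2.8, A = 30.8 in², x = 5.5 in, Ī = 310.57 in⁴.
Hole 1 (subtracted): ⌀0.4, A = 0.12566 in², x = 2.2 in, Ī = 0.0012566 in⁴.
Hole 2 (subtracted): ⌀0.4, A = 0.12566 in², x = 4.4 in, Ī = 0.0012566 in⁴.
Hole 3 (subtracted): ⌀0.4, A = 0.12566 in², x = 6.6 in, Ī = 0.0012566 in⁴.
Hole 4 (subtracted): ⌀0.4, A = 0.12566 in², x = 8.8 in, Ī = 0.0012566 in⁴.
By symmetry the centroid is at mid-width, x̄ = 5.5 in.
Transfer each piece to the centroidal y-axis using Ī + A·d² with d = x − 5.5:
  plate: d = 0 in → contributes +310.57 in⁴
  hole 1: d = -3.3 in → contributes −1.3697 in⁴
  hole 2: d = -1.1 in → contributes −0.15331 in⁴
  hole 3: d = 1.1 in → contributes −0.15331 in⁴
  hole 4: d = 3.3 in → contributes −1.3697 in⁴
Total I = 307.52 in⁴.

I_y ≈ 308 in⁴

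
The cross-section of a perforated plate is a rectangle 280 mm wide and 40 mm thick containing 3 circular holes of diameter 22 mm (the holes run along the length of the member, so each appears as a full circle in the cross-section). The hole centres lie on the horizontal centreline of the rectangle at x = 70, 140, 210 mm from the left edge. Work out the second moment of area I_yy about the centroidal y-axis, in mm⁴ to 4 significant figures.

I_yy ≈ 6.941 × 10⁷ mm⁴

Decompose the section into non-overlapping parts with the origin at the bottom-left of its bounding rectangle.
Plate: 280 × 40, A = 11 200 mm², x = 140 mm, Ī = 73 173 333 mm⁴.
Hole 1 (subtracted): ⌀22, A = 380.133 mm², x = 70 mm, Ī = 11 499 mm⁴.
Hole 2 (subtracted): ⌀22, A = 380.133 mm², x = 140 mm, Ī = 11 499 mm⁴.
Hole 3 (subtracted): ⌀22, A = 380.133 mm², x = 210 mm, Ī = 11 499 mm⁴.
By symmetry the centroid is at mid-width, x̄ = 140 mm.
Transfer each piece to the centroidal y-axis using Ī + A·d² with d = x − 140:
  plate: d = 0 mm → contributes +73 173 333 mm⁴
  hole 1: d = -70 mm → contributes −1 874 149 mm⁴
  hole 2: d = 0 mm → contributes −11 499 mm⁴
  hole 3: d = 70 mm → contributes −1 874 149 mm⁴
Total I = 69 413 536 mm⁴.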